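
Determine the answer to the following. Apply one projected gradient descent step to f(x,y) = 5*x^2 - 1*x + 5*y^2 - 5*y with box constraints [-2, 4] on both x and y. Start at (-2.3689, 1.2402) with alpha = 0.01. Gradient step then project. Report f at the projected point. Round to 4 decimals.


Step 1: Compute gradient at (-2.3689, 1.2402).
grad_x = 2*5*-2.3689 - 1 = -24.689
grad_y = 2*5*1.2402 - 5 = 7.402
Step 2: Gradient step.
x_raw = -2.3689 - 0.01*-24.689 = -2.122
y_raw = 1.2402 - 0.01*7.402 = 1.1662
Step 3: Project onto [-2, 4].
x_proj = clip(-2.122) = -2.0
y_proj = clip(1.1662) = 1.1662
Step 4: Evaluate f.
f(-2.0, 1.1662) = 22.969


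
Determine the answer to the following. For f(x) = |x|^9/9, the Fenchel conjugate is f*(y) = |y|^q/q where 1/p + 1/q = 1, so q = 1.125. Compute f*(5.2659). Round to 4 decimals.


The conjugate exponent q satisfies 1/p + 1/q = 1.
p = 9, so q = 9/(9 - 1) = 1.125
|y|^q = 5.2659^1.125 = 6.4812
f*(5.2659) = 6.4812 / 1.125 = 5.7611


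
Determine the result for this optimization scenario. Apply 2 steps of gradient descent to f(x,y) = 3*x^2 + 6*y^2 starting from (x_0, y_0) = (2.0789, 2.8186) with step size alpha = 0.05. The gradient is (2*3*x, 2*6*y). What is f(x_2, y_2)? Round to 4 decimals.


Gradient descent on f(x,y) = 3*x^2 + 6*y^2.
Starting point: (2.0789, 2.8186), alpha = 0.05
Step 1: grad_x = 2*3*2.0789 = 12.4734, grad_y = 2*6*2.8186 = 33.8232
  x_1 = 2.0789 - 0.05*12.4734 = 1.4552
  y_1 = 2.8186 - 0.05*33.8232 = 1.1274
Step 2: grad_x = 2*3*1.4552 = 8.7314, grad_y = 2*6*1.1274 = 13.5293
  x_2 = 1.4552 - 0.05*8.7314 = 1.0187
  y_2 = 1.1274 - 0.05*13.5293 = 0.451
f(1.0187, 0.451) = 3*1.0187^2 + 6*0.451^2 = 4.3333


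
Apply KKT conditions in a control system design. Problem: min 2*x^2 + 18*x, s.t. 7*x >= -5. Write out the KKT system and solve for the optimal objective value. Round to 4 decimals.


Step 1: Try lambda = 0 (constraint inactive).
x_unc = -18/(2*2) = -4.5
Check: 7*-4.5 = -31.5 < -5 -- violated!
Step 2: Constraint must be active: 7*x = -5
x* = -5/7 = -0.7143 (rounded; the exact value -5/7 is used below)
lambda = (2*2*(-5/7) + 18)/7 = 2.1633
Step 3: Compute optimal value.
f(x*) = 2*(-5/7)^2 + 18*(-5/7) = -11.8367


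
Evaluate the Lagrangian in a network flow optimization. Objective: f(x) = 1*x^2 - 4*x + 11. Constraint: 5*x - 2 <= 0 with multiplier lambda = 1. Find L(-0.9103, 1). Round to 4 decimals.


Step 1: Evaluate f(x).
f(-0.9103) = 1*(-0.9103)^2 - 4*(-0.9103) + 11 = 15.4698
Step 2: Evaluate g(x).
g(-0.9103) = 5*-0.9103 - 2 = -6.5515
Step 3: Compute Lagrangian.
L = 15.4698 + 1*-6.5515 = 8.9183


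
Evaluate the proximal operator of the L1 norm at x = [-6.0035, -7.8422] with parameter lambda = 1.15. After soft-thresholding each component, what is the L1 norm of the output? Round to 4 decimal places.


Soft-thresholding with lambda = 1.15:
prox(-6.0035) = sign(-6.0035)*max(|-6.0035| - 1.15, 0) = -4.8535
prox(-7.8422) = sign(-7.8422)*max(|-7.8422| - 1.15, 0) = -6.6922
prox(x) = [-4.8535, -6.6922]
||prox(x)||_1 = 4.8535 + 6.6922 = 11.5457


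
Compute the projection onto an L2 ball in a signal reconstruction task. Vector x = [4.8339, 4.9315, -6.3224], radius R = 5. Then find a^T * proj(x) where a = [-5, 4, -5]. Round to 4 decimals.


Step 1: Compute ||x|| (intermediates to 6 decimals).
||x|| = sqrt(4.8339^2 + 4.9315^2 + (-6.3224)^2) = 9.36264
Step 2: Project.
Since ||x|| > R, scale = R/||x|| = 5/9.36264 = 0.534037, proj(x) = scale * x
proj(x) = [2.581481, 2.633603, -3.376396]
Step 3: Dot product.
a^T * proj(x) = -5*2.581481 + 4*2.633603 - 5*(-3.376396) = 14.509


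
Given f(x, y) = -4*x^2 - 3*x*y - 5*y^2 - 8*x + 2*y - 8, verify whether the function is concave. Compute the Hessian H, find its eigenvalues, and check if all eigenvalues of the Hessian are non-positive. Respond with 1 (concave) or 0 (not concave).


The Hessian of f(x,y) = -4*x^2 - 3*x*y - 5*y^2 - 8*x + 2*y - 8 is:
H = [[-8, -3], [-3, -10]]
Trace = -8 - 10 = -18
Determinant = -8*-10 - (-3)^2 = 71
Discriminant = (-18)^2 - 4*71 = 40.0
Eigenvalues: lambda_1 = -12.1623, lambda_2 = -5.8377
The function is concave.

1


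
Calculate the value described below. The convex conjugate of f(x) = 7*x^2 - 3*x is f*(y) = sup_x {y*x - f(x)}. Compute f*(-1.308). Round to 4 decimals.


f*(y) = sup_x {y*x - a*x^2 - b*x} = sup_x {(y-b)*x - a*x^2}
FOC: (y - b) - 2a*x = 0 => x* = (y - b)/(2a)
x* = (-1.308 + 3)/(2*7) = 0.1209
f*(-1.308) = (y-b)^2/(4a) = (-1.308 + 3)^2/(4*7)
= 2.8629/28 = 0.1022


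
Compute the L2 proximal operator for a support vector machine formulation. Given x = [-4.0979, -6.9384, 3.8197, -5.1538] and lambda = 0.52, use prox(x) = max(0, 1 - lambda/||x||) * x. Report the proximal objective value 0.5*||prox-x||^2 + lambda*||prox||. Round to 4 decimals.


Step 1: Compute ||x||.
||x|| = 10.2998
Step 2: Compute scaling factor.
scale = max(0, 1 - 0.52/10.2998) = 0.9495
Step 3: prox(x) = [-3.891, -6.5881, 3.6269, -4.8936]
||prox(x)|| = 9.7798
Step 4: Proximal objective.
0.5*||prox-x||^2 = 0.1352
lambda*||prox|| = 5.0855
Total = 5.2207


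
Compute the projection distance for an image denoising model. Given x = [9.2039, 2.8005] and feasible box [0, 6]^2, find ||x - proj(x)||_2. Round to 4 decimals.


Project each component onto [0, 6].
clip(9.2039) = 6.0, clip(2.8005) = 2.8005
Projection = [6.0, 2.8005]
Squared diffs: [10.265, 0.0]
Distance = sqrt(10.265) = 3.2039


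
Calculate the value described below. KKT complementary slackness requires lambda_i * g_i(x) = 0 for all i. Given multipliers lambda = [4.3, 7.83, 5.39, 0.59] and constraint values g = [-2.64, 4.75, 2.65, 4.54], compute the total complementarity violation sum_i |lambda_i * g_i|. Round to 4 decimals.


KKT complementary slackness check:
lambda_1 * g_1 = 4.3 * -2.64 = -11.352
lambda_2 * g_2 = 7.83 * 4.75 = 37.1925
lambda_3 * g_3 = 5.39 * 2.65 = 14.2835
lambda_4 * g_4 = 0.59 * 4.54 = 2.6786
Total violation = 11.352 + 37.1925 + 14.2835 + 2.6786 = 65.5066


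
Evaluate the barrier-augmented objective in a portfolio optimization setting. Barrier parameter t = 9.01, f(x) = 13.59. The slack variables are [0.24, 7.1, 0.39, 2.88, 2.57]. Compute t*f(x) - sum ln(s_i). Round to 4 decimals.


Step 1: Compute log-barrier.
ln values: [-1.4271, 1.9601, -0.9416, 1.0578, 0.9439]
phi = -(-1.4271 + 1.9601 - 0.9416 + 1.0578 + 0.9439) = -1.5931
Step 2: Compute augmented objective.
t*f(x) = 9.01*13.59 = 122.4459
Total = 122.4459 - 1.5931 = 120.8528


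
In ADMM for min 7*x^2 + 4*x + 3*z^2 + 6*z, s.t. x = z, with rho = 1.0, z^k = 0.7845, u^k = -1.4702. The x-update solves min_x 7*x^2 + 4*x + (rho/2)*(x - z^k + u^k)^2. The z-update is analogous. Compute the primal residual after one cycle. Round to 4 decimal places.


ADMM iteration with rho = 1.0, z^k = 0.7845, u^k = -1.4702
Step 1: x-update.
Minimize 7*x^2 + 4*x + (1.0/2)*(x - 0.7845 - 1.4702)^2
FOC: (2*7 + 1.0)*x = -4 + 1.0*(0.7845 + 1.4702)
x^{k+1} = -0.1164
Step 2: z-update.
Minimize 3*z^2 + 6*z + (1.0/2)*(-0.1164 - z - 1.4702)^2
FOC: (2*3 + 1.0)*z = -6 + 1.0*(-0.1164 - 1.4702)
z^{k+1} = -1.0838
Step 3: u-update.
u^{k+1} = -1.4702 - 0.1164 + 1.0838 = -0.5028
Step 4: Primal residual = |-0.1164 + 1.0838| = 0.9674


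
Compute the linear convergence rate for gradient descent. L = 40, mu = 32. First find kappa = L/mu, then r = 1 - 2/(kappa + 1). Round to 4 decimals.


Step 1: Compute the condition number.
kappa = L/mu = 40/32 = 1.25
Step 2: Compute the convergence rate.
r = 1 - 2/(kappa + 1) = 1 - 2*mu/(L + mu) = (L - mu)/(L + mu) = 8/72 = 0.1111


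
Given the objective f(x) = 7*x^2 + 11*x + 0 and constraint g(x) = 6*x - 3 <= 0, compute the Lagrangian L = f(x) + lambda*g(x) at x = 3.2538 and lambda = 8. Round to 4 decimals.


Step 1: Evaluate f(x).
f(3.2538) = 7*3.2538^2 + 11*3.2538 + 0 = 109.9023
Step 2: Evaluate g(x).
g(3.2538) = 6*3.2538 - 3 = 16.5228
Step 3: Compute Lagrangian.
L = 109.9023 + 8*16.5228 = 242.0847


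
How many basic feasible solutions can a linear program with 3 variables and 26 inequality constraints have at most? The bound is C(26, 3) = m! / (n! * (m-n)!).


Each vertex corresponds to some choice of n active constraints out of m, so the number of vertices is at most C(m, n) = m! / (n!(m-n)!).
m = 26, n = 3
Numerator: 26 * 25 * 24
Denominator: 3! = 6
C(26, 3) = 2600


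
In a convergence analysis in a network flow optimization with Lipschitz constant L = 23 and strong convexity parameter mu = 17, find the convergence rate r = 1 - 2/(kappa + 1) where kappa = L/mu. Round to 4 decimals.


Step 1: Compute the condition number.
kappa = L/mu = 23/17 = 1.3529
Step 2: Compute the convergence rate.
r = 1 - 2/(kappa + 1) = 1 - 2*mu/(L + mu) = (L - mu)/(L + mu) = 6/40 = 0.15


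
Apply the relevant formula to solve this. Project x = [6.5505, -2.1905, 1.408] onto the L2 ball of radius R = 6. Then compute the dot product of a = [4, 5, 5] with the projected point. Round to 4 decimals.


Step 1: Compute ||x|| (intermediates to 6 decimals).
||x|| = sqrt(6.5505^2 + (-2.1905)^2 + 1.408^2) = 7.0491
Step 2: Project.
Since ||x|| > R, scale = R/||x|| = 6/7.0491 = 0.851172, proj(x) = scale * x
proj(x) = [5.575602, -1.864492, 1.19845]
Step 3: Dot product.
a^T * proj(x) = 4*5.575602 + 5*(-1.864492) + 5*1.19845 = 18.9722


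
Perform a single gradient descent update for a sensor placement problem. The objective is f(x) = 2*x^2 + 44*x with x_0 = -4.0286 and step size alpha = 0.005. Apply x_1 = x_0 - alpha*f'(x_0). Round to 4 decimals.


We compute the gradient at x_0 and apply the update.
f'(x) = 4*x + 44
f'(-4.0286) = 4*-4.0286 + 44 = 27.8856
x_1 = -4.0286 - 0.005*27.8856 = -4.168


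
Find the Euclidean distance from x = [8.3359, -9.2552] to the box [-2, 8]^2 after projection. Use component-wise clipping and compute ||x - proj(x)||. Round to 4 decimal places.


Project each component onto [-2, 8].
clip(8.3359) = 8.0, clip(-9.2552) = -2.0
Projection = [8.0, -2.0]
Squared diffs: [0.1128, 52.6379]
Distance = sqrt(52.7507) = 7.263


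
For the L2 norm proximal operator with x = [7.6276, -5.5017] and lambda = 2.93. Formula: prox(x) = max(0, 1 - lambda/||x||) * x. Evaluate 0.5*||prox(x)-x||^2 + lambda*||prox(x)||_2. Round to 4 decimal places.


Step 1: Compute ||x||.
||x|| = 9.4047
Step 2: Compute scaling factor.
scale = max(0, 1 - 2.93/9.4047) = 0.6885
Step 3: prox(x) = [5.2513, -3.7877]
||prox(x)|| = 6.4747
Step 4: Proximal objective.
0.5*||prox-x||^2 = 4.2925
lambda*||prox|| = 18.9709
Total = 23.2634


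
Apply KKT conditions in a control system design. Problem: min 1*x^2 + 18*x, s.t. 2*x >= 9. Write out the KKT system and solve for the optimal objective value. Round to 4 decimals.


Step 1: Try lambda = 0 (constraint inactive).
x_unc = -18/(2*1) = -9.0
Check: 2*-9.0 = -18.0 < 9 -- violated!
Step 2: Constraint must be active: 2*x = 9
x* = 9/2 = 4.5
lambda = (2*1*4.5 + 18)/2 = 13.5
Step 3: Compute optimal value.
f(x*) = 1*4.5^2 + 18*4.5 = 101.25


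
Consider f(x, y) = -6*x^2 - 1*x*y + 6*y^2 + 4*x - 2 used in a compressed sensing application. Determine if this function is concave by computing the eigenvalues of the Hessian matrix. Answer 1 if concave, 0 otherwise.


The Hessian of f(x,y) = -6*x^2 - 1*x*y + 6*y^2 + 4*x - 2 is:
H = [[-12, -1], [-1, 12]]
Trace = -12 + 12 = 0
Determinant = -12*12 - (-1)^2 = -145
Discriminant = (0)^2 - 4*-145 = 580.0
Eigenvalues: lambda_1 = -12.0416, lambda_2 = 12.0416
The function is not concave.

0


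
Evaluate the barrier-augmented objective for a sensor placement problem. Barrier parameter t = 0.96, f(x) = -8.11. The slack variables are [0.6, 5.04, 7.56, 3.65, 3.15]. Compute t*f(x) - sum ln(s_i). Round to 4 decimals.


Step 1: Compute log-barrier.
ln values: [-0.5108, 1.6174, 2.0229, 1.2947, 1.1474]
phi = -(-0.5108 + 1.6174 + 2.0229 + 1.2947 + 1.1474) = -5.5716
Step 2: Compute augmented objective.
t*f(x) = 0.96*-8.11 = -7.7856
Total = -7.7856 - 5.5716 = -13.3572


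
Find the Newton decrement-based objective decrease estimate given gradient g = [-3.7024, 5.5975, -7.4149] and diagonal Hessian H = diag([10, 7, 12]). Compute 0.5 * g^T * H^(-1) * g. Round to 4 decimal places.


Step 1: H is diagonal, so H^(-1) * g = [-0.3702, 0.7996, -0.6179].
Step 2: g^T H^(-1) g = sum_i g_i^2 / H_ii
  = (-3.7024)^2/10 + (5.5975)^2/7 + (-7.4149)^2/12
  = 1.3708 + 4.476 + 4.5817 = 10.4285
Step 3: Objective decrease = 0.5 * g^T H^(-1) g = 5.2143


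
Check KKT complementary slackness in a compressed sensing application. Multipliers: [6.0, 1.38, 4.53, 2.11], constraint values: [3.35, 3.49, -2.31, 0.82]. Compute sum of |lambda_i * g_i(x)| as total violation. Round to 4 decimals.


KKT complementary slackness check:
lambda_1 * g_1 = 6.0 * 3.35 = 20.1
lambda_2 * g_2 = 1.38 * 3.49 = 4.8162
lambda_3 * g_3 = 4.53 * -2.31 = -10.4643
lambda_4 * g_4 = 2.11 * 0.82 = 1.7302
Total violation = 20.1 + 4.8162 + 10.4643 + 1.7302 = 37.1107


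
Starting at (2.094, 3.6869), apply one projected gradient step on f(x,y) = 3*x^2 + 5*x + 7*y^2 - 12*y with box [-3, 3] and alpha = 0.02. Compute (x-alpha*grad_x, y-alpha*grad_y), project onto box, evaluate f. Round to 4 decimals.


Step 1: Compute gradient at (2.094, 3.6869).
grad_x = 2*3*2.094 + 5 = 17.564
grad_y = 2*7*3.6869 - 12 = 39.6166
Step 2: Gradient step.
x_raw = 2.094 - 0.02*17.564 = 1.7427
y_raw = 3.6869 - 0.02*39.6166 = 2.8946
Step 3: Project onto [-3, 3].
x_proj = clip(1.7427) = 1.7427
y_proj = clip(2.8946) = 2.8946
Step 4: Evaluate f.
f(1.7427, 2.8946) = 41.7397


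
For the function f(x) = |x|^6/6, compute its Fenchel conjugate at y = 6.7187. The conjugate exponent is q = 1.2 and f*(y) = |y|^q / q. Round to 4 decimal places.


The conjugate exponent q satisfies 1/p + 1/q = 1.
p = 6, so q = 6/(6 - 1) = 1.2
|y|^q = 6.7187^1.2 = 9.8343
f*(6.7187) = 9.8343 / 1.2 = 8.1952


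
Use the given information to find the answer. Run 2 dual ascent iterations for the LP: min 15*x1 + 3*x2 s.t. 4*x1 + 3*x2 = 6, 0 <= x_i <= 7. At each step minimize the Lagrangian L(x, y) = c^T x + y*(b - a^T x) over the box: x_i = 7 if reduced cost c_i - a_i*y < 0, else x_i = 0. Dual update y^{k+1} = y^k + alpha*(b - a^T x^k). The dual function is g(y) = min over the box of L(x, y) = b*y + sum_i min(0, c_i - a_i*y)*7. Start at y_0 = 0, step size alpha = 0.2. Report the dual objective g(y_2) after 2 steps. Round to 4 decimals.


Dual ascent for LP: min 15*x1 + 3*x2, 4*x1 + 3*x2 = 6, 0 <= x_i <= 7
Step 1: y^k = 0.0, reduced costs: (15.0, 3.0)
  x^k = (0.0, 0.0), subgradient = b - a^T x = 6.0
  y^{k+1} = 0.0 + 0.2*6.0 = 1.2
Step 2: y^k = 1.2, reduced costs: (10.2, -0.6)
  x^k = (0.0, 7.0), subgradient = b - a^T x = -15.0
  y^{k+1} = 1.2 + 0.2*-15.0 = -1.8
Dual objective at y_2 = -1.8: reduced costs (22.2, 8.4), box minimizer x = (0.0, 0.0)
g(y_2) = b*y + (c1 - a1*y)*x1 + (c2 - a2*y)*x2 = 6*(-1.8) + 22.2*0.0 + 8.4*0.0 = -10.8 + 0.0 + 0.0 = -10.8


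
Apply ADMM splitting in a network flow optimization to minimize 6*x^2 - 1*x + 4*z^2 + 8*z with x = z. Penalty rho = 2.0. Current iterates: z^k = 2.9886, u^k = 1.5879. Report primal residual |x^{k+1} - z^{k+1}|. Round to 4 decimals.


ADMM iteration with rho = 2.0, z^k = 2.9886, u^k = 1.5879
Step 1: x-update.
Minimize 6*x^2 - 1*x + (2.0/2)*(x - 2.9886 + 1.5879)^2
FOC: (2*6 + 2.0)*x = 1 + 2.0*(2.9886 - 1.5879)
x^{k+1} = 0.2715
Step 2: z-update.
Minimize 4*z^2 + 8*z + (2.0/2)*(0.2715 - z + 1.5879)^2
FOC: (2*4 + 2.0)*z = -8 + 2.0*(0.2715 + 1.5879)
z^{k+1} = -0.4281
Step 3: u-update.
u^{k+1} = 1.5879 + 0.2715 + 0.4281 = 2.2875
Step 4: Primal residual = |0.2715 + 0.4281| = 0.6996


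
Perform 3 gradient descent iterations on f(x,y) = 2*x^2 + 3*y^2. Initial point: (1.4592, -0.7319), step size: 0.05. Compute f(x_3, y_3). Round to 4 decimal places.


Gradient descent on f(x,y) = 2*x^2 + 3*y^2.
Starting point: (1.4592, -0.7319), alpha = 0.05
Step 1: grad_x = 2*2*1.4592 = 5.8368, grad_y = 2*3*-0.7319 = -4.3914
  x_1 = 1.4592 - 0.05*5.8368 = 1.1674
  y_1 = -0.7319 - 0.05*-4.3914 = -0.5123
Step 2: grad_x = 2*2*1.1674 = 4.6694, grad_y = 2*3*-0.5123 = -3.074
  x_2 = 1.1674 - 0.05*4.6694 = 0.9339
  y_2 = -0.5123 - 0.05*-3.074 = -0.3586
Step 3: grad_x = 2*2*0.9339 = 3.7356, grad_y = 2*3*-0.3586 = -2.1518
  x_3 = 0.9339 - 0.05*3.7356 = 0.7471
  y_3 = -0.3586 - 0.05*-2.1518 = -0.251
f(0.7471, -0.251) = 2*0.7471^2 + 3*(-0.251)^2 = 1.3054


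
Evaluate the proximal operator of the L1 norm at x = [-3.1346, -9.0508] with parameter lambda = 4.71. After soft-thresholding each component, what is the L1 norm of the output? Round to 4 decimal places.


Soft-thresholding with lambda = 4.71:
prox(-3.1346) = sign(-3.1346)*max(|-3.1346| - 4.71, 0) = 0.0
prox(-9.0508) = sign(-9.0508)*max(|-9.0508| - 4.71, 0) = -4.3408
prox(x) = [0.0, -4.3408]
||prox(x)||_1 = 0.0 + 4.3408 = 4.3408


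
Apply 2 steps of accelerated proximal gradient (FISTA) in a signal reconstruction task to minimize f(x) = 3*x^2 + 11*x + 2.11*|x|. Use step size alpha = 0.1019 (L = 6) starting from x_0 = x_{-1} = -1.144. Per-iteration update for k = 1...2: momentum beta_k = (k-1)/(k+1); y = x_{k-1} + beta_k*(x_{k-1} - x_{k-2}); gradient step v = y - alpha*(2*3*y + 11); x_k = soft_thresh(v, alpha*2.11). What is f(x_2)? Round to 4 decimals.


FISTA on f(x) = 3*x^2 + 11*x + 2.11*|x|
L = 6, alpha = 0.1019
Iteration 1: beta = 0.0, y = -1.144 + 0.0*(-1.144 + 1.144) = -1.144
  grad(y) = 4.136, v = y - alpha*grad = -1.5655
  prox(v) = soft_thresh(-1.5655, 0.215) = -1.3504
Iteration 2: beta = 0.3333, y = -1.3504 + 0.3333*(-1.3504 + 1.144) = -1.4193
  grad(y) = 2.4844, v = y - alpha*grad = -1.6724
  prox(v) = soft_thresh(-1.6724, 0.215) = -1.4574
f(x_2) = 3*(-1.4574)^2 + 11*(-1.4574) + 2.11*|-1.4574| = -6.5842


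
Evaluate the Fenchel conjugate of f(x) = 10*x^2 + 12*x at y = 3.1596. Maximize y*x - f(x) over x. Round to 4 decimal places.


f*(y) = sup_x {y*x - a*x^2 - b*x} = sup_x {(y-b)*x - a*x^2}
FOC: (y - b) - 2a*x = 0 => x* = (y - b)/(2a)
x* = (3.1596 - 12)/(2*10) = -0.442
f*(3.1596) = (y-b)^2/(4a) = (3.1596 - 12)^2/(4*10)
= 78.1527/40 = 1.9538


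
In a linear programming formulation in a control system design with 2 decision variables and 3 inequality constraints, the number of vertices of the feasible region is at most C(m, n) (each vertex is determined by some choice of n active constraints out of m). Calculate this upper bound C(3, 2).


Each vertex corresponds to some choice of n active constraints out of m, so the number of vertices is at most C(m, n) = m! / (n!(m-n)!).
m = 3, n = 2
Numerator: 3 * 2
Denominator: 2! = 2
C(3, 2) = 3


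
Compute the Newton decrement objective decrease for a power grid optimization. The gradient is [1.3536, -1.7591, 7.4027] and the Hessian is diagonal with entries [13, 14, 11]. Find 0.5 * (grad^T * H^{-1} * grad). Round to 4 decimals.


Step 1: H is diagonal, so H^(-1) * g = [0.1041, -0.1257, 0.673].
Step 2: g^T H^(-1) g = sum_i g_i^2 / H_ii
  = (1.3536)^2/13 + (-1.7591)^2/14 + (7.4027)^2/11
  = 0.1409 + 0.221 + 4.9818 = 5.3438
Step 3: Objective decrease = 0.5 * g^T H^(-1) g = 2.6719


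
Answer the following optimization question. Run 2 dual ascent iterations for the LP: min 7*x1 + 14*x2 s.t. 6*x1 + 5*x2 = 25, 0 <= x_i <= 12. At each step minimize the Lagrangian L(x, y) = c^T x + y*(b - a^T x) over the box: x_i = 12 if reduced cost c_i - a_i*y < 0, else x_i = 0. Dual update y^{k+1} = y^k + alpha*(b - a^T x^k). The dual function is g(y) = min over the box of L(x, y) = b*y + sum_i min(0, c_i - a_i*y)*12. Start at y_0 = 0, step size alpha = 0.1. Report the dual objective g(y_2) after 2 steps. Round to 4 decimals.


Dual ascent for LP: min 7*x1 + 14*x2, 6*x1 + 5*x2 = 25, 0 <= x_i <= 12
Step 1: y^k = 0.0, reduced costs: (7.0, 14.0)
  x^k = (0.0, 0.0), subgradient = b - a^T x = 25.0
  y^{k+1} = 0.0 + 0.1*25.0 = 2.5
Step 2: y^k = 2.5, reduced costs: (-8.0, 1.5)
  x^k = (12.0, 0.0), subgradient = b - a^T x = -47.0
  y^{k+1} = 2.5 + 0.1*-47.0 = -2.2
Dual objective at y_2 = -2.2: reduced costs (20.2, 25.0), box minimizer x = (0.0, 0.0)
g(y_2) = b*y + (c1 - a1*y)*x1 + (c2 - a2*y)*x2 = 25*(-2.2) + 20.2*0.0 + 25.0*0.0 = -55.0 + 0.0 + 0.0 = -55.0


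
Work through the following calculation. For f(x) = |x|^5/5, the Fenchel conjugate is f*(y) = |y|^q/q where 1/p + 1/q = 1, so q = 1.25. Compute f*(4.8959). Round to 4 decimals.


The conjugate exponent q satisfies 1/p + 1/q = 1.
p = 5, so q = 5/(5 - 1) = 1.25
|y|^q = 4.8959^1.25 = 7.2827
f*(4.8959) = 7.2827 / 1.25 = 5.8261


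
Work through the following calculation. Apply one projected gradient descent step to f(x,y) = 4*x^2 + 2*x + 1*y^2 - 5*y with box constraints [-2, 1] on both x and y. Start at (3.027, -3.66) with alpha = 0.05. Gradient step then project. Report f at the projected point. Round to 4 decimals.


Step 1: Compute gradient at (3.027, -3.66).
grad_x = 2*4*3.027 + 2 = 26.216
grad_y = 2*1*-3.66 - 5 = -12.32
Step 2: Gradient step.
x_raw = 3.027 - 0.05*26.216 = 1.7162
y_raw = -3.66 - 0.05*-12.32 = -3.044
Step 3: Project onto [-2, 1].
x_proj = clip(1.7162) = 1.0
y_proj = clip(-3.044) = -2.0
Step 4: Evaluate f.
f(1.0, -2.0) = 20.0


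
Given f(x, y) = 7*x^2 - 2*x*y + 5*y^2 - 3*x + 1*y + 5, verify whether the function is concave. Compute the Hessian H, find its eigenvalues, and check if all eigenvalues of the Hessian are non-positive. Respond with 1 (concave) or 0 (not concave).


The Hessian of f(x,y) = 7*x^2 - 2*x*y + 5*y^2 - 3*x + 1*y + 5 is:
H = [[14, -2], [-2, 10]]
Trace = 14 + 10 = 24
Determinant = 14*10 - (-2)^2 = 136
Discriminant = (24)^2 - 4*136 = 32.0
Eigenvalues: lambda_1 = 9.1716, lambda_2 = 14.8284
The function is not concave.

0


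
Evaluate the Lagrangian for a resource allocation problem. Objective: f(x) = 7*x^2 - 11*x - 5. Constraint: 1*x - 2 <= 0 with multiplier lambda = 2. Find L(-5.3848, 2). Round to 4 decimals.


Step 1: Evaluate f(x).
f(-5.3848) = 7*(-5.3848)^2 - 11*(-5.3848) - 5 = 257.2053
Step 2: Evaluate g(x).
g(-5.3848) = 1*-5.3848 - 2 = -7.3848
Step 3: Compute Lagrangian.
L = 257.2053 + 2*-7.3848 = 242.4357


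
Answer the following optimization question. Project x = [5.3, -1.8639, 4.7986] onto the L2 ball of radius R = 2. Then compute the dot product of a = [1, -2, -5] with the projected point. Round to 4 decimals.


Step 1: Compute ||x|| (intermediates to 6 decimals).
||x|| = sqrt(5.3^2 + (-1.8639)^2 + 4.7986^2) = 7.388551
Step 2: Project.
Since ||x|| > R, scale = R/||x|| = 2/7.388551 = 0.270689, proj(x) = scale * x
proj(x) = [1.434652, -0.504537, 1.298928]
Step 3: Dot product.
a^T * proj(x) = 1*1.434652 - 2*(-0.504537) - 5*1.298928 = -4.0509


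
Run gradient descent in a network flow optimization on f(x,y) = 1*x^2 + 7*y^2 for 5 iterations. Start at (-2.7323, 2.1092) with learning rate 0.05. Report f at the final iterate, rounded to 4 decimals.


Gradient descent on f(x,y) = 1*x^2 + 7*y^2.
Starting point: (-2.7323, 2.1092), alpha = 0.05
Step 1: grad_x = 2*1*-2.7323 = -5.4646, grad_y = 2*7*2.1092 = 29.5288
  x_1 = -2.7323 - 0.05*-5.4646 = -2.4591
  y_1 = 2.1092 - 0.05*29.5288 = 0.6328
Step 2: grad_x = 2*1*-2.4591 = -4.9181, grad_y = 2*7*0.6328 = 8.8586
  x_2 = -2.4591 - 0.05*-4.9181 = -2.2132
  y_2 = 0.6328 - 0.05*8.8586 = 0.1898
Step 3: grad_x = 2*1*-2.2132 = -4.4263, grad_y = 2*7*0.1898 = 2.6576
  x_3 = -2.2132 - 0.05*-4.4263 = -1.9918
  y_3 = 0.1898 - 0.05*2.6576 = 0.0569
Step 4: grad_x = 2*1*-1.9918 = -3.9837, grad_y = 2*7*0.0569 = 0.7973
  x_4 = -1.9918 - 0.05*-3.9837 = -1.7927
  y_4 = 0.0569 - 0.05*0.7973 = 0.0171
Step 5: grad_x = 2*1*-1.7927 = -3.5853, grad_y = 2*7*0.0171 = 0.2392
  x_5 = -1.7927 - 0.05*-3.5853 = -1.6134
  y_5 = 0.0171 - 0.05*0.2392 = 0.0051
f(-1.6134, 0.0051) = 1*(-1.6134)^2 + 7*0.0051^2 = 2.6032


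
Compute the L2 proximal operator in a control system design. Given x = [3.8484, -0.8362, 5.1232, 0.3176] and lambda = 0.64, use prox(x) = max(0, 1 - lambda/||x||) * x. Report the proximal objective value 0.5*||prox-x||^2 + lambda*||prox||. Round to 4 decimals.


Step 1: Compute ||x||.
||x|| = 6.4697
Step 2: Compute scaling factor.
scale = max(0, 1 - 0.64/6.4697) = 0.9011
Step 3: prox(x) = [3.4677, -0.7535, 4.6164, 0.2862]
||prox(x)|| = 5.8297
Step 4: Proximal objective.
0.5*||prox-x||^2 = 0.2048
lambda*||prox|| = 3.731
Total = 3.9358


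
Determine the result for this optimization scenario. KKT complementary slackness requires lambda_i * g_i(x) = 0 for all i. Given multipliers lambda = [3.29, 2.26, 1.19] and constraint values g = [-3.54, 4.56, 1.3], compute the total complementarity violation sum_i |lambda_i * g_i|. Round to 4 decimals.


KKT complementary slackness check:
lambda_1 * g_1 = 3.29 * -3.54 = -11.6466
lambda_2 * g_2 = 2.26 * 4.56 = 10.3056
lambda_3 * g_3 = 1.19 * 1.3 = 1.547
Total violation = 11.6466 + 10.3056 + 1.547 = 23.4992


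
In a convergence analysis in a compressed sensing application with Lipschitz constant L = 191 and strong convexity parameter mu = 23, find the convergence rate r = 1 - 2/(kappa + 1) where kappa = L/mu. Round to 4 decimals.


Step 1: Compute the condition number.
kappa = L/mu = 191/23 = 8.3043
Step 2: Compute the convergence rate.
r = 1 - 2/(kappa + 1) = 1 - 2*mu/(L + mu) = (L - mu)/(L + mu) = 168/214 = 0.785


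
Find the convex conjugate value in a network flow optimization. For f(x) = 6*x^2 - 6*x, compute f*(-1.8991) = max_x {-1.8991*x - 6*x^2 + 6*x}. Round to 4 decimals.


f*(y) = sup_x {y*x - a*x^2 - b*x} = sup_x {(y-b)*x - a*x^2}
FOC: (y - b) - 2a*x = 0 => x* = (y - b)/(2a)
x* = (-1.8991 + 6)/(2*6) = 0.3417
f*(-1.8991) = (y-b)^2/(4a) = (-1.8991 + 6)^2/(4*6)
= 16.8174/24 = 0.7007


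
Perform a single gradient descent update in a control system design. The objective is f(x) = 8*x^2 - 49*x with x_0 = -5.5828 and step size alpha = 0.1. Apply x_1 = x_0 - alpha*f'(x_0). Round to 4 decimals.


We compute the gradient at x_0 and apply the update.
f'(x) = 16*x - 49
f'(-5.5828) = 16*-5.5828 - 49 = -138.3248
x_1 = -5.5828 - 0.1*-138.3248 = 8.2497


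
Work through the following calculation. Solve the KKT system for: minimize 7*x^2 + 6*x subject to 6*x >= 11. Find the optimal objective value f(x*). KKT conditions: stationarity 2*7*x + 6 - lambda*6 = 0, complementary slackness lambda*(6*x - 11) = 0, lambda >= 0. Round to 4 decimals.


Step 1: Try lambda = 0 (constraint inactive).
x_unc = -6/(2*7) = -0.4286
Check: 6*-0.4286 = -2.5716 < 11 -- violated!
Step 2: Constraint must be active: 6*x = 11
x* = 11/6 = 1.8333 (rounded; the exact value 11/6 is used below)
lambda = (2*7*(11/6) + 6)/6 = 5.2778
Step 3: Compute optimal value.
f(x*) = 7*(11/6)^2 + 6*(11/6) = 34.5278


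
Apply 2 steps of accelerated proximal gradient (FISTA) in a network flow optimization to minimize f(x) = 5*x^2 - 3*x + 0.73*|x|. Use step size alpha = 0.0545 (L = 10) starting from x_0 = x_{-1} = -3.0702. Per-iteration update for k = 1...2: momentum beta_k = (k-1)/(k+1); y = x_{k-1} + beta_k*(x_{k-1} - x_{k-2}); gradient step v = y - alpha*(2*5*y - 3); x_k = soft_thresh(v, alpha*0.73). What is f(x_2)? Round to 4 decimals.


FISTA on f(x) = 5*x^2 - 3*x + 0.73*|x|
L = 10, alpha = 0.0545
Iteration 1: beta = 0.0, y = -3.0702 + 0.0*(-3.0702 + 3.0702) = -3.0702
  grad(y) = -33.702, v = y - alpha*grad = -1.2334
  prox(v) = soft_thresh(-1.2334, 0.0398) = -1.1937
Iteration 2: beta = 0.3333, y = -1.1937 + 0.3333*(-1.1937 + 3.0702) = -0.5681
  grad(y) = -8.6814, v = y - alpha*grad = -0.095
  prox(v) = soft_thresh(-0.095, 0.0398) = -0.0552
f(x_2) = 5*(-0.0552)^2 - 3*(-0.0552) + 0.73*|-0.0552| = 0.2212


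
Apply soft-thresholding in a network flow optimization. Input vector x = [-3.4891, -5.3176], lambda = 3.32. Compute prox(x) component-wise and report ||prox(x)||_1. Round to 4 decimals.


Soft-thresholding with lambda = 3.32:
prox(-3.4891) = sign(-3.4891)*max(|-3.4891| - 3.32, 0) = -0.1691
prox(-5.3176) = sign(-5.3176)*max(|-5.3176| - 3.32, 0) = -1.9976
prox(x) = [-0.1691, -1.9976]
||prox(x)||_1 = 0.1691 + 1.9976 = 2.1667


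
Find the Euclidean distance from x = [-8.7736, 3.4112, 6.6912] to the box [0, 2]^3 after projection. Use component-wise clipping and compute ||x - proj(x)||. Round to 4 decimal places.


Project each component onto [0, 2].
clip(-8.7736) = 0.0, clip(3.4112) = 2.0, clip(6.6912) = 2.0
Projection = [0.0, 2.0, 2.0]
Squared diffs: [76.9761, 1.9915, 22.0074]
Distance = sqrt(100.975) = 10.0486


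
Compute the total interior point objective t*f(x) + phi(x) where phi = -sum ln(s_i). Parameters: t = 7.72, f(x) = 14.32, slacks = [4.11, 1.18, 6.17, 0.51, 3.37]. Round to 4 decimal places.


Step 1: Compute log-barrier.
ln values: [1.4134, 0.1655, 1.8197, -0.6733, 1.2149]
phi = -(1.4134 + 0.1655 + 1.8197 - 0.6733 + 1.2149) = -3.9402
Step 2: Compute augmented objective.
t*f(x) = 7.72*14.32 = 110.5504
Total = 110.5504 - 3.9402 = 106.6102


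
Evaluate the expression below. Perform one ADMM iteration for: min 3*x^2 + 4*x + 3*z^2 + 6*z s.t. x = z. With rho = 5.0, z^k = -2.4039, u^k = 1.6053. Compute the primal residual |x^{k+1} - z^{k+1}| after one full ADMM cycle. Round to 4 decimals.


ADMM iteration with rho = 5.0, z^k = -2.4039, u^k = 1.6053
Step 1: x-update.
Minimize 3*x^2 + 4*x + (5.0/2)*(x + 2.4039 + 1.6053)^2
FOC: (2*3 + 5.0)*x = -4 + 5.0*(-2.4039 - 1.6053)
x^{k+1} = -2.186
Step 2: z-update.
Minimize 3*z^2 + 6*z + (5.0/2)*(-2.186 - z + 1.6053)^2
FOC: (2*3 + 5.0)*z = -6 + 5.0*(-2.186 + 1.6053)
z^{k+1} = -0.8094
Step 3: u-update.
u^{k+1} = 1.6053 - 2.186 + 0.8094 = 0.2287
Step 4: Primal residual = |-2.186 + 0.8094| = 1.3766


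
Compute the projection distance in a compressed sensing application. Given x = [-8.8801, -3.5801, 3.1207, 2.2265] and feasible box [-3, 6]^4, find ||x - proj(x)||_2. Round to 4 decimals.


Project each component onto [-3, 6].
clip(-8.8801) = -3.0, clip(-3.5801) = -3.0, clip(3.1207) = 3.1207, clip(2.2265) = 2.2265
Projection = [-3.0, -3.0, 3.1207, 2.2265]
Squared diffs: [34.5756, 0.3365, 0.0, 0.0]
Distance = sqrt(34.9121) = 5.9086


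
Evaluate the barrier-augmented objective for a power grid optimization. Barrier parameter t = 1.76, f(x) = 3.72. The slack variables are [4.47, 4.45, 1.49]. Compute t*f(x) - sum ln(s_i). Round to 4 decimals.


Step 1: Compute log-barrier.
ln values: [1.4974, 1.4929, 0.3988]
phi = -(1.4974 + 1.4929 + 0.3988) = -3.3891
Step 2: Compute augmented objective.
t*f(x) = 1.76*3.72 = 6.5472
Total = 6.5472 - 3.3891 = 3.1581


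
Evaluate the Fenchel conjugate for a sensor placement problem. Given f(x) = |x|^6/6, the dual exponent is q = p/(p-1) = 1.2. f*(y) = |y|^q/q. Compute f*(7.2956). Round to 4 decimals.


The conjugate exponent q satisfies 1/p + 1/q = 1.
p = 6, so q = 6/(6 - 1) = 1.2
|y|^q = 7.2956^1.2 = 10.8561
f*(7.2956) = 10.8561 / 1.2 = 9.0467


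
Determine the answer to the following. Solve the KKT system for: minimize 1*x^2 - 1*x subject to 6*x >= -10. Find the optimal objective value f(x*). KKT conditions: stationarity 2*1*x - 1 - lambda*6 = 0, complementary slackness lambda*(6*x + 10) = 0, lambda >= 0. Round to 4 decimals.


Step 1: Try lambda = 0 (constraint inactive).
Stationarity: 2*1*x - 1 = 0
x* = 1/(2*1) = 0.5
Check constraint: 6*0.5 = 3.0 >= -10 -- satisfied.
Step 2: Compute optimal value.
f(x*) = 1*0.5^2 - 1*0.5 = -0.25


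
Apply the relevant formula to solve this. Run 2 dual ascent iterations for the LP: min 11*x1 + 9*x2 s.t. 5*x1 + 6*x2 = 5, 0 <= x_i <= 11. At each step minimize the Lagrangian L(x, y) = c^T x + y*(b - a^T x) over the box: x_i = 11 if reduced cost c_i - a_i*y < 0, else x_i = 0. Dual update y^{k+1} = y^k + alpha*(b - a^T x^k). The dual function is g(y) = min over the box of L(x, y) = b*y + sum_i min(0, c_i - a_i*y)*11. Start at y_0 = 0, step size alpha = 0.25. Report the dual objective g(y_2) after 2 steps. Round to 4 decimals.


Dual ascent for LP: min 11*x1 + 9*x2, 5*x1 + 6*x2 = 5, 0 <= x_i <= 11
Step 1: y^k = 0.0, reduced costs: (11.0, 9.0)
  x^k = (0.0, 0.0), subgradient = b - a^T x = 5.0
  y^{k+1} = 0.0 + 0.25*5.0 = 1.25
Step 2: y^k = 1.25, reduced costs: (4.75, 1.5)
  x^k = (0.0, 0.0), subgradient = b - a^T x = 5.0
  y^{k+1} = 1.25 + 0.25*5.0 = 2.5
Dual objective at y_2 = 2.5: reduced costs (-1.5, -6.0), box minimizer x = (11.0, 11.0)
g(y_2) = b*y + (c1 - a1*y)*x1 + (c2 - a2*y)*x2 = 5*2.5 + (-1.5)*11.0 + (-6.0)*11.0 = 12.5 - 16.5 - 66.0 = -70.0


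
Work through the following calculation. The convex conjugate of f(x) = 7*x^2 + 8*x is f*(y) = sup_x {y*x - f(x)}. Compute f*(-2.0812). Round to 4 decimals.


f*(y) = sup_x {y*x - a*x^2 - b*x} = sup_x {(y-b)*x - a*x^2}
FOC: (y - b) - 2a*x = 0 => x* = (y - b)/(2a)
x* = (-2.0812 - 8)/(2*7) = -0.7201
f*(-2.0812) = (y-b)^2/(4a) = (-2.0812 - 8)^2/(4*7)
= 101.6306/28 = 3.6297


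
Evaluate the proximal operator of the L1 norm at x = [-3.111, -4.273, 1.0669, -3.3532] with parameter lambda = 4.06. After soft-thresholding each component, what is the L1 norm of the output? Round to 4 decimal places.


Soft-thresholding with lambda = 4.06:
prox(-3.111) = sign(-3.111)*max(|-3.111| - 4.06, 0) = 0.0
prox(-4.273) = sign(-4.273)*max(|-4.273| - 4.06, 0) = -0.213
prox(1.0669) = sign(1.0669)*max(|1.0669| - 4.06, 0) = 0.0
prox(-3.3532) = sign(-3.3532)*max(|-3.3532| - 4.06, 0) = 0.0
prox(x) = [0.0, -0.213, 0.0, 0.0]
||prox(x)||_1 = 0.0 + 0.213 + 0.0 + 0.0 = 0.213


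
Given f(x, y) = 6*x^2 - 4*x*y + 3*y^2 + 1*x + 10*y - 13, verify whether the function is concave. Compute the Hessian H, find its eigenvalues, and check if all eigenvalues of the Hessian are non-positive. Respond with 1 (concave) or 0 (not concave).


The Hessian of f(x,y) = 6*x^2 - 4*x*y + 3*y^2 + 1*x + 10*y - 13 is:
H = [[12, -4], [-4, 6]]
Trace = 12 + 6 = 18
Determinant = 12*6 - (-4)^2 = 56
Discriminant = (18)^2 - 4*56 = 100.0
Eigenvalues: lambda_1 = 4.0, lambda_2 = 14.0
The function is not concave.

0


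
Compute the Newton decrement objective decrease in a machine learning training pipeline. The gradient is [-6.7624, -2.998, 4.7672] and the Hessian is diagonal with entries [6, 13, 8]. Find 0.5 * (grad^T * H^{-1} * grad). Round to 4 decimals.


Step 1: H is diagonal, so H^(-1) * g = [-1.1271, -0.2306, 0.5959].
Step 2: g^T H^(-1) g = sum_i g_i^2 / H_ii
  = (-6.7624)^2/6 + (-2.998)^2/13 + (4.7672)^2/8
  = 7.6217 + 0.6914 + 2.8408 = 11.1538
Step 3: Objective decrease = 0.5 * g^T H^(-1) g = 5.5769


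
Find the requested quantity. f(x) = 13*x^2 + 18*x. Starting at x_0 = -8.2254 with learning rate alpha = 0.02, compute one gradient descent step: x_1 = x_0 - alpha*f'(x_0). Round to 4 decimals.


We compute the gradient at x_0 and apply the update.
f'(x) = 26*x + 18
f'(-8.2254) = 26*-8.2254 + 18 = -195.8604
x_1 = -8.2254 - 0.02*-195.8604 = -4.3082


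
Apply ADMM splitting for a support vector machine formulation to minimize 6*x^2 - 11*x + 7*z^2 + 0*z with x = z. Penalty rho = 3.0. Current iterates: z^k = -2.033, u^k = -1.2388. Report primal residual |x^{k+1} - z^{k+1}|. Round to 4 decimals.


ADMM iteration with rho = 3.0, z^k = -2.033, u^k = -1.2388
Step 1: x-update.
Minimize 6*x^2 - 11*x + (3.0/2)*(x + 2.033 - 1.2388)^2
FOC: (2*6 + 3.0)*x = 11 + 3.0*(-2.033 + 1.2388)
x^{k+1} = 0.5745
Step 2: z-update.
Minimize 7*z^2 + 0*z + (3.0/2)*(0.5745 - z - 1.2388)^2
FOC: (2*7 + 3.0)*z = 0 + 3.0*(0.5745 - 1.2388)
z^{k+1} = -0.1172
Step 3: u-update.
u^{k+1} = -1.2388 + 0.5745 + 0.1172 = -0.5471
Step 4: Primal residual = |0.5745 + 0.1172| = 0.6917


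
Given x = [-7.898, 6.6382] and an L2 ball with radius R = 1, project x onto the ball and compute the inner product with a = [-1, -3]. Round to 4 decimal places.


Step 1: Compute ||x|| (intermediates to 6 decimals).
||x|| = sqrt((-7.898)^2 + 6.6382^2) = 10.317175
Step 2: Project.
Since ||x|| > R, scale = R/||x|| = 1/10.317175 = 0.096926, proj(x) = scale * x
proj(x) = [-0.765522, 0.643414]
Step 3: Dot product.
a^T * proj(x) = -1*(-0.765522) - 3*0.643414 = -1.1647


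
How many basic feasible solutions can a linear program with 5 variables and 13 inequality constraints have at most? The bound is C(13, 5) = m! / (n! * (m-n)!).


Each vertex corresponds to some choice of n active constraints out of m, so the number of vertices is at most C(m, n) = m! / (n!(m-n)!).
m = 13, n = 5
Numerator: 13 * 12 * 11 * 10 * 9
Denominator: 5! = 120
C(13, 5) = 1287


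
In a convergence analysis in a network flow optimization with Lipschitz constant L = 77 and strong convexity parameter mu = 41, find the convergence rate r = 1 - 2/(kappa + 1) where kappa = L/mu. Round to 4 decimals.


Step 1: Compute the condition number.
kappa = L/mu = 77/41 = 1.878
Step 2: Compute the convergence rate.
r = 1 - 2/(kappa + 1) = 1 - 2*mu/(L + mu) = (L - mu)/(L + mu) = 36/118 = 0.3051


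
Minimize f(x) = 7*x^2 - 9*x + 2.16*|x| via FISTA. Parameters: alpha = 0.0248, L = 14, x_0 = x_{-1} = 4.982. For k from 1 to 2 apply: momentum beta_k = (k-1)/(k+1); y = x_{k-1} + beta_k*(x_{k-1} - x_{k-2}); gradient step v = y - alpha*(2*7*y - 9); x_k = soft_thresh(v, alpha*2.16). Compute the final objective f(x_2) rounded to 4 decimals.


FISTA on f(x) = 7*x^2 - 9*x + 2.16*|x|
L = 14, alpha = 0.0248
Iteration 1: beta = 0.0, y = 4.982 + 0.0*(4.982 - 4.982) = 4.982
  grad(y) = 60.748, v = y - alpha*grad = 3.4754
  prox(v) = soft_thresh(3.4754, 0.0536) = 3.4219
Iteration 2: beta = 0.3333, y = 3.4219 + 0.3333*(3.4219 - 4.982) = 2.9018
  grad(y) = 31.6258, v = y - alpha*grad = 2.1175
  prox(v) = soft_thresh(2.1175, 0.0536) = 2.064
f(x_2) = 7*2.064^2 - 9*2.064 + 2.16*|2.064| = 15.7019


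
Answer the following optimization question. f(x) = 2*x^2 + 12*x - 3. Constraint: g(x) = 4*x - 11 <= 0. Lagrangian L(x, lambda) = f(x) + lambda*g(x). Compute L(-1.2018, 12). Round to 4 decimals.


Step 1: Evaluate f(x).
f(-1.2018) = 2*(-1.2018)^2 + 12*(-1.2018) - 3 = -14.533
Step 2: Evaluate g(x).
g(-1.2018) = 4*-1.2018 - 11 = -15.8072
Step 3: Compute Lagrangian.
L = -14.533 + 12*-15.8072 = -204.2194


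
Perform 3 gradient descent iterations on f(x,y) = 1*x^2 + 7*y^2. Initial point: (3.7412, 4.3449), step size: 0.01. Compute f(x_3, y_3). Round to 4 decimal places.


Gradient descent on f(x,y) = 1*x^2 + 7*y^2.
Starting point: (3.7412, 4.3449), alpha = 0.01
Step 1: grad_x = 2*1*3.7412 = 7.4824, grad_y = 2*7*4.3449 = 60.8286
  x_1 = 3.7412 - 0.01*7.4824 = 3.6664
  y_1 = 4.3449 - 0.01*60.8286 = 3.7366
Step 2: grad_x = 2*1*3.6664 = 7.3328, grad_y = 2*7*3.7366 = 52.3126
  x_2 = 3.6664 - 0.01*7.3328 = 3.593
  y_2 = 3.7366 - 0.01*52.3126 = 3.2135
Step 3: grad_x = 2*1*3.593 = 7.1861, grad_y = 2*7*3.2135 = 44.9888
  x_3 = 3.593 - 0.01*7.1861 = 3.5212
  y_3 = 3.2135 - 0.01*44.9888 = 2.7636
f(3.5212, 2.7636) = 1*3.5212^2 + 7*2.7636^2 = 65.8611


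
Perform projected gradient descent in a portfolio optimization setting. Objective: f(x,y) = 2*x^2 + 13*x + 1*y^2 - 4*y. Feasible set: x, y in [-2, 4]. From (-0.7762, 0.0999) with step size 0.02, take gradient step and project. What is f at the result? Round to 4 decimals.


Step 1: Compute gradient at (-0.7762, 0.0999).
grad_x = 2*2*-0.7762 + 13 = 9.8952
grad_y = 2*1*0.0999 - 4 = -3.8002
Step 2: Gradient step.
x_raw = -0.7762 - 0.02*9.8952 = -0.9741
y_raw = 0.0999 - 0.02*-3.8002 = 0.1759
Step 3: Project onto [-2, 4].
x_proj = clip(-0.9741) = -0.9741
y_proj = clip(0.1759) = 0.1759
Step 4: Evaluate f.
f(-0.9741, 0.1759) = -11.4383


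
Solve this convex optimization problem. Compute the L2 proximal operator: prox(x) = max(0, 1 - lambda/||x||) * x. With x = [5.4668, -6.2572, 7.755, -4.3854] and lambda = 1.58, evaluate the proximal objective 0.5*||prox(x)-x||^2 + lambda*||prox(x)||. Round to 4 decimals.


Step 1: Compute ||x||.
||x|| = 12.1824
Step 2: Compute scaling factor.
scale = max(0, 1 - 1.58/12.1824) = 0.8703
Step 3: prox(x) = [4.7578, -5.4457, 6.7492, -3.8166]
||prox(x)|| = 10.6024
Step 4: Proximal objective.
0.5*||prox-x||^2 = 1.2482
lambda*||prox|| = 16.7518
Total = 17.9999


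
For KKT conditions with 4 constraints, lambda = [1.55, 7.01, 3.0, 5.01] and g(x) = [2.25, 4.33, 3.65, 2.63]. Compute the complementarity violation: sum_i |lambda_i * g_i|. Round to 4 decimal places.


KKT complementary slackness check:
lambda_1 * g_1 = 1.55 * 2.25 = 3.4875
lambda_2 * g_2 = 7.01 * 4.33 = 30.3533
lambda_3 * g_3 = 3.0 * 3.65 = 10.95
lambda_4 * g_4 = 5.01 * 2.63 = 13.1763
Total violation = 3.4875 + 30.3533 + 10.95 + 13.1763 = 57.9671


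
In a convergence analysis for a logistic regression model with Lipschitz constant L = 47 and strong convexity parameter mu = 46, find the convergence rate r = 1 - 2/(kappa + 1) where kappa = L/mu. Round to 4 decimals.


Step 1: Compute the condition number.
kappa = L/mu = 47/46 = 1.0217
Step 2: Compute the convergence rate.
r = 1 - 2/(kappa + 1) = 1 - 2*mu/(L + mu) = (L - mu)/(L + mu) = 1/93 = 0.0108
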